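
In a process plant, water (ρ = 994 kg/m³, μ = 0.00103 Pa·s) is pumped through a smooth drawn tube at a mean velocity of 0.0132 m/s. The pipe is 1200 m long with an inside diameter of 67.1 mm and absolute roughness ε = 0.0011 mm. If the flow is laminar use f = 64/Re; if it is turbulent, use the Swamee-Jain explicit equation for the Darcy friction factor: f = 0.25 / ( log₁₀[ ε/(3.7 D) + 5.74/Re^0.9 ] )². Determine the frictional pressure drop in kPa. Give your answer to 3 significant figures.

ΔP ≈ 0.116 kPa

Reynolds number Re = ρVD/μ = 994 · 0.0132 · 0.0671 / 0.00103 = 854.8.
Re < 2300 → laminar flow, so f = 64/Re = 64/854.8 = 0.07487 (the turbulent correlation is not needed).
Darcy-Weisbach: ΔP = f(L/D)(ρV²/2) = 0.07487·(1200/0.0671)·(994·0.0132²/2) = 0.07487·1.788e+04·0.0866 = 116 Pa.
ΔP = 116 Pa = 0.116 kPa.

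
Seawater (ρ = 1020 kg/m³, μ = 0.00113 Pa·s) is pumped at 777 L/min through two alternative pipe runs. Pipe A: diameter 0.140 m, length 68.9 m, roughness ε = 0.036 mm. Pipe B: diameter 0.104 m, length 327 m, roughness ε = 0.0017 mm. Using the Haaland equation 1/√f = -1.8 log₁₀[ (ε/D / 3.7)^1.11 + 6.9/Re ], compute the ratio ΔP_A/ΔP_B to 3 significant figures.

Pipe A: V = Q/A = 0.01295/0.01539 = 0.8412 m/s; Re = 1.063e+05; ε/D = 0.000257; Haaland → f = 0.01882; ΔP_A = f(L/D)(ρV²/2) = 3343 Pa.
Pipe B: V = Q/A = 0.01295/0.008495 = 1.524 m/s; Re = 1.431e+05; ε/D = 1.63e-05; Haaland → f = 0.01664; ΔP_B = f(L/D)(ρV²/2) = 6.201e+04 Pa.
ΔP_A/ΔP_B = 3343/6.201e+04 = 0.0539.

ΔP_A/ΔP_B ≈ 0.0539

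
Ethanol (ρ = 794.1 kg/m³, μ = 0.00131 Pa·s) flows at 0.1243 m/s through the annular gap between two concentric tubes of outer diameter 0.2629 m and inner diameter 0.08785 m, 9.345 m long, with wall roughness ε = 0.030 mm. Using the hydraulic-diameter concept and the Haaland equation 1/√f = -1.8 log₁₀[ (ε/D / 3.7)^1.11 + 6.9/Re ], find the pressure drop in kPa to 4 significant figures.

ΔP ≈ 0.009460 kPa

Hydraulic diameter D_h = 4A/P = D_o - D_i = 0.2629 - 0.08785 = 0.1751 m.
Re = ρVD_h/μ = 794.1·0.1243·0.1751/0.00131 = 1.319e+04.
ε/D_h = 3e-05/0.1751 = 0.000171; Haaland gives 1/√f = -1.8 log₁₀[1.55e-05+0.000523] = 5.884, so f = 0.02889.
ΔP = f(L/D_h)(ρV²/2) = 0.02889·9.345/0.1751·6.135 = 9.46 Pa.
ΔP = 0.009460 kPa.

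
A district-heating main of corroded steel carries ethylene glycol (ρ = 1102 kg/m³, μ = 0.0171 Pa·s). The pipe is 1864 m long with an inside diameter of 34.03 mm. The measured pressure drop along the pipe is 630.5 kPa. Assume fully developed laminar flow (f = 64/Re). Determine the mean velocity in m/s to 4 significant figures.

V ≈ 0.7158 m/s

For laminar flow, f = 64/Re with Re = ρVD/μ, so Darcy-Weisbach reduces to ΔP = 32μLV/D². Solving for V: V = ΔP·D²/(32μL) = 6.305e+05·(0.03403)²/(32·0.0171·1864) = 0.7158 m/s.
Check: Re = ρVD/μ = 1102·0.7158·0.03403/0.0171 = 1570 < 2300, so the laminar assumption holds.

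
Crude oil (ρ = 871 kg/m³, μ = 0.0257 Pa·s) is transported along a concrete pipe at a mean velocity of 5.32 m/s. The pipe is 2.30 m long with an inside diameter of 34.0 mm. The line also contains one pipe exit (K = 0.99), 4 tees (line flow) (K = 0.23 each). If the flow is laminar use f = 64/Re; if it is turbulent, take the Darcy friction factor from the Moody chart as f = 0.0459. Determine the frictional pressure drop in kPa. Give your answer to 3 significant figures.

ΔP ≈ 61.8 kPa

Reynolds number Re = ρVD/μ = 871 · 5.32 · 0.034 / 0.0257 = 6130.
Re > 4000 → turbulent; use the Moody-chart value f = 0.0459.
Total minor-loss coefficient ΣK = 1·0.99 + 4·0.23 = 1.91.
ΔP = [f·L/D + ΣK]·(ρV²/2) = [0.0459·2.3/0.034 + 1.91]·(871·5.32²/2) = [3.105 + 1.91]·1.233e+04 = 6.181e+04 Pa.
ΔP = 6.181e+04 Pa = 61.8 kPa.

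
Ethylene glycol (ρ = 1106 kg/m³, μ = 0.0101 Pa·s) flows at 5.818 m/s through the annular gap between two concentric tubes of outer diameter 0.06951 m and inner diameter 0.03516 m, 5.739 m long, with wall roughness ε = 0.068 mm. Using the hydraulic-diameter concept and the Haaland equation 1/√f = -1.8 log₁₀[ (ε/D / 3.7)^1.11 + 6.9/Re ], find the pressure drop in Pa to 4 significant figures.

Hydraulic diameter D_h = 4A/P = D_o - D_i = 0.06951 - 0.03516 = 0.03435 m.
Re = ρVD_h/μ = 1106·5.818·0.03435/0.0101 = 2.188e+04.
ε/D_h = 6.8e-05/0.03435 = 0.00198; Haaland gives 1/√f = -1.8 log₁₀[0.000234+0.000315] = 5.869, so f = 0.02903.
ΔP = f(L/D_h)(ρV²/2) = 0.02903·5.739/0.03435·1.872e+04 = 9.08e+04 Pa.

ΔP ≈ 90800 Pa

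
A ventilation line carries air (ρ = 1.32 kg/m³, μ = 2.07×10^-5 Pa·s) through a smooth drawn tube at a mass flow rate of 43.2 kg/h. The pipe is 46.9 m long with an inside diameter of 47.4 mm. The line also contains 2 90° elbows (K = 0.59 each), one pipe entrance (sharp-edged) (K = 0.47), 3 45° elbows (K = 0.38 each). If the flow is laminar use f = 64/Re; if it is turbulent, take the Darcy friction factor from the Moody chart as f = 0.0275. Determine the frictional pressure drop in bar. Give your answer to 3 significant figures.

ΔP ≈ 0.00526 bar

ṁ = 43.2 kg/h = 43.2/3600 = 0.012 kg/s.
A = πD²/4 = π(0.0474)²/4 = 0.001765 m²; mean velocity V = ṁ/(ρA) = 0.012/(1.32 · 0.001765) = 5.152 m/s.
Reynolds number Re = ρVD/μ = 1.32 · 5.152 · 0.0474 / 2.07e-05 = 1.557e+04.
Re > 4000 → turbulent; use the Moody-chart value f = 0.0275.
Total minor-loss coefficient ΣK = 2·0.59 + 1·0.47 + 3·0.38 = 2.79.
ΔP = [f·L/D + ΣK]·(ρV²/2) = [0.0275·46.9/0.0474 + 2.79]·(1.32·5.152²/2) = [27.21 + 2.79]·17.52 = 525.5 Pa.
ΔP = 525.5 Pa = 0.00526 bar.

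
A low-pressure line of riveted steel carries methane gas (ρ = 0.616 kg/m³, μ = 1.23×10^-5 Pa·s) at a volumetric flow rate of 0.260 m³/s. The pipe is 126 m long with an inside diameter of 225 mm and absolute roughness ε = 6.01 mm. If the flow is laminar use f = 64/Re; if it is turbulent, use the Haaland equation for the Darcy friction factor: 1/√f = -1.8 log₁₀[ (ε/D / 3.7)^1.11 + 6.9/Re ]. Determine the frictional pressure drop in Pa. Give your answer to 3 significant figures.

ΔP ≈ 406 Pa

Cross-sectional area A = πD²/4 = π(0.225)²/4 = 0.03976 m²; mean velocity V = Q/A = 0.26/0.03976 = 6.539 m/s.
Reynolds number Re = ρVD/μ = 0.616 · 6.539 · 0.225 / 1.23e-05 = 7.368e+04.
Re > 4000 → turbulent. Relative roughness ε/D = 0.00601/0.225 = 0.0267. Haaland: 1/√f = -1.8 log₁₀[(0.0267/3.7)^1.11 + 6.9/7.368e+04] = -1.8 log₁₀[0.0042 + 9.36e-05] = 4.261, so f = 0.05507.
Darcy-Weisbach: ΔP = f(L/D)(ρV²/2) = 0.05507·(126/0.225)·(0.616·6.539²/2) = 0.05507·560·13.17 = 406.1 Pa.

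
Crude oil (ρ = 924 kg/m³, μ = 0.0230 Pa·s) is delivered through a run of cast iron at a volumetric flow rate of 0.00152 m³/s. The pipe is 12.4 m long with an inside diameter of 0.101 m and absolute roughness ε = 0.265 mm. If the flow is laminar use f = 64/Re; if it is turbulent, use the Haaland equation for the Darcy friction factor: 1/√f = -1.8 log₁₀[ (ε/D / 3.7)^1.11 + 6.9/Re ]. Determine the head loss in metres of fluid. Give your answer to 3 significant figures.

h_f ≈ 0.0187 m

Cross-sectional area A = πD²/4 = π(0.101)²/4 = 0.008012 m²; mean velocity V = Q/A = 0.00152/0.008012 = 0.1897 m/s.
Reynolds number Re = ρVD/μ = 924 · 0.1897 · 0.101 / 0.023 = 769.8.
Re < 2300 → laminar flow, so f = 64/Re = 64/769.8 = 0.08314 (the turbulent correlation is not needed).
Darcy-Weisbach: ΔP = f(L/D)(ρV²/2) = 0.08314·(12.4/0.101)·(924·0.1897²/2) = 0.08314·122.8·16.63 = 169.7 Pa.
Head loss h_f = ΔP/(ρg) = 169.7/(924·9.81) = 0.0187 m.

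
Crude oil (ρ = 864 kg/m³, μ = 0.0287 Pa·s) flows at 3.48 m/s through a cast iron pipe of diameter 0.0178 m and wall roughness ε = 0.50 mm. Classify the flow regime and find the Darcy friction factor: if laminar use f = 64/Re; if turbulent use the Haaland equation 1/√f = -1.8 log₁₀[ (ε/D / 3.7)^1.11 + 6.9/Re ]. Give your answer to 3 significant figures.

f ≈ 0.0343

Re = ρVD/μ = 864·3.48·0.0178/0.0287 = 1865.
Re < 2300 → laminar, so f = 64/Re = 0.03432 (roughness is irrelevant in laminar flow).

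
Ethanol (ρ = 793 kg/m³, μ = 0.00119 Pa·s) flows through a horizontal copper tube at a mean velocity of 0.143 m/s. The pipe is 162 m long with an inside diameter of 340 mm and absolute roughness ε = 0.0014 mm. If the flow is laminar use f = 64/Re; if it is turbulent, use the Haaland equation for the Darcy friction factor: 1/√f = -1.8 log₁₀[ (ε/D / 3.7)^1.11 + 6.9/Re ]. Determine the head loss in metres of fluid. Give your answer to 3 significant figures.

Reynolds number Re = ρVD/μ = 793 · 0.143 · 0.34 / 0.00119 = 3.24e+04.
Re > 4000 → turbulent. Relative roughness ε/D = 1.4e-06/0.34 = 4.12e-06. Haaland: 1/√f = -1.8 log₁₀[(4.12e-06/3.7)^1.11 + 6.9/3.24e+04] = -1.8 log₁₀[2.46e-07 + 0.000213] = 6.608, so f = 0.0229.
Darcy-Weisbach: ΔP = f(L/D)(ρV²/2) = 0.0229·(162/0.34)·(793·0.143²/2) = 0.0229·476.5·8.108 = 88.47 Pa.
Head loss h_f = ΔP/(ρg) = 88.47/(793·9.81) = 0.0114 m.

h_f ≈ 0.0114 m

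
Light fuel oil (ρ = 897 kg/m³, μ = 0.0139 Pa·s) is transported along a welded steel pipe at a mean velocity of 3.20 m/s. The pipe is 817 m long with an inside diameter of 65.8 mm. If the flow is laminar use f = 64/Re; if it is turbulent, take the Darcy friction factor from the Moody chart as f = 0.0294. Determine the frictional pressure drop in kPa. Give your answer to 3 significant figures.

ΔP ≈ 1680 kPa

Reynolds number Re = ρVD/μ = 897 · 3.2 · 0.0658 / 0.0139 = 1.359e+04.
Re > 4000 → turbulent; use the Moody-chart value f = 0.0294.
Darcy-Weisbach: ΔP = f(L/D)(ρV²/2) = 0.0294·(817/0.0658)·(897·3.2²/2) = 0.0294·1.242e+04·4593 = 1.677e+06 Pa.
ΔP = 1.677e+06 Pa = 1680 kPa.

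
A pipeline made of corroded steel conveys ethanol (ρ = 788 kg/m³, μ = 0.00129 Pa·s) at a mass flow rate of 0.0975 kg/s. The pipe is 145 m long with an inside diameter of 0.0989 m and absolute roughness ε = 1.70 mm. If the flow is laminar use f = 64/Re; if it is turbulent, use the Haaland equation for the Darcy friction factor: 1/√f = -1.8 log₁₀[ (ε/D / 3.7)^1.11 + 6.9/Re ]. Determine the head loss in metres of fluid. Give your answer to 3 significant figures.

h_f ≈ 0.00128 m

A = πD²/4 = π(0.0989)²/4 = 0.007682 m²; mean velocity V = ṁ/(ρA) = 0.0975/(788 · 0.007682) = 0.01611 m/s.
Reynolds number Re = ρVD/μ = 788 · 0.01611 · 0.0989 / 0.00129 = 973.
Re < 2300 → laminar flow, so f = 64/Re = 64/973 = 0.06577 (the turbulent correlation is not needed).
Darcy-Weisbach: ΔP = f(L/D)(ρV²/2) = 0.06577·(145/0.0989)·(788·0.01611²/2) = 0.06577·1466·0.1022 = 9.856 Pa.
Head loss h_f = ΔP/(ρg) = 9.856/(788·9.81) = 0.00128 m.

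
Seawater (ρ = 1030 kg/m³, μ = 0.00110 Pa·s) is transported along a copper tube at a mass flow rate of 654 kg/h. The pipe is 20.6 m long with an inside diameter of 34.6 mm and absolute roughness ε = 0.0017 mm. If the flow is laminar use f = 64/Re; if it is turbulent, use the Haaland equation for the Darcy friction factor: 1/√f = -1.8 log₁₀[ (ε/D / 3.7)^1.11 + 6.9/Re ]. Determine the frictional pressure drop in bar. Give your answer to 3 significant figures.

ṁ = 654 kg/h = 654/3600 = 0.1817 kg/s.
A = πD²/4 = π(0.0346)²/4 = 0.0009402 m²; mean velocity V = ṁ/(ρA) = 0.1817/(1030 · 0.0009402) = 0.1876 m/s.
Reynolds number Re = ρVD/μ = 1030 · 0.1876 · 0.0346 / 0.0011 = 6077.
Re > 4000 → turbulent. Relative roughness ε/D = 1.7e-06/0.0346 = 4.91e-05. Haaland: 1/√f = -1.8 log₁₀[(4.91e-05/3.7)^1.11 + 6.9/6077] = -1.8 log₁₀[3.86e-06 + 0.00114] = 5.298, so f = 0.03563.
Darcy-Weisbach: ΔP = f(L/D)(ρV²/2) = 0.03563·(20.6/0.0346)·(1030·0.1876²/2) = 0.03563·595.4·18.12 = 384.4 Pa.
ΔP = 384.4 Pa = 0.00384 bar.

ΔP ≈ 0.00384 bar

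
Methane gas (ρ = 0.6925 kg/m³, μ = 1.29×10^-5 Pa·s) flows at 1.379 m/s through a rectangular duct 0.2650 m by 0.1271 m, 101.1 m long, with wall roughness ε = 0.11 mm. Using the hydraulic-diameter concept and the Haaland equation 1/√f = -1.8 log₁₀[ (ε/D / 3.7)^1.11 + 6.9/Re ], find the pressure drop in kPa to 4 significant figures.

Hydraulic diameter D_h = 4A/P = 4·(0.265·0.1271)/(2·(0.265+0.1271)) = 0.1347/0.7842 = 0.1718 m.
Re = ρVD_h/μ = 0.6925·1.379·0.1718/1.29e-05 = 1.272e+04.
ε/D_h = 0.00011/0.1718 = 0.00064; Haaland gives 1/√f = -1.8 log₁₀[6.67e-05+0.000543] = 5.787, so f = 0.02986.
ΔP = f(L/D_h)(ρV²/2) = 0.02986·101.1/0.1718·0.6584 = 11.57 Pa.
ΔP = 0.01157 kPa.

ΔP ≈ 0.01157 kPa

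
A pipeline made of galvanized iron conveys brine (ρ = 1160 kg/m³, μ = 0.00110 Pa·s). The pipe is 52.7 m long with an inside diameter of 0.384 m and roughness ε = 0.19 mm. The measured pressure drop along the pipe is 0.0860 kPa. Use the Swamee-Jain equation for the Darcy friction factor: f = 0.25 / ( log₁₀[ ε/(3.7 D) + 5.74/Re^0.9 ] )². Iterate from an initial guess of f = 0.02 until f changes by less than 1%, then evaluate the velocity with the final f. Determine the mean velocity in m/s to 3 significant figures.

V ≈ 0.229 m/s

Rearranging Darcy-Weisbach: V = √(2·ΔP·D/(f·L·ρ)). With ε/D = 0.00019/0.384 = 0.000495, iterate starting from f = 0.02:
  f = 0.02 → V = √(2·86·0.384/(0.02·52.7·1160)) = 0.2324 m/s; Re = ρVD/μ = 9.412e+04; f → 0.02055
  f = 0.02055 → V = 0.2293 m/s; Re = 9.284e+04; f → 0.02059
Converged (Δf/f < 1%). With the final f = 0.02059: V = √(2·86·0.384/(0.02059·52.7·1160)) = 0.2291 m/s.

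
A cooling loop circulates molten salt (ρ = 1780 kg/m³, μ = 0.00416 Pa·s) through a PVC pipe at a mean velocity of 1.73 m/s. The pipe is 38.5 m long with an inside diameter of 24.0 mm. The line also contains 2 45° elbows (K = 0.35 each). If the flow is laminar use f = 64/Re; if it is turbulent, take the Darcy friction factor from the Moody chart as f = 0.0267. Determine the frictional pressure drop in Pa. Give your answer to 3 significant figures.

ΔP ≈ 116000 Pa

Reynolds number Re = ρVD/μ = 1780 · 1.73 · 0.024 / 0.00416 = 1.777e+04.
Re > 4000 → turbulent; use the Moody-chart value f = 0.0267.
Total minor-loss coefficient ΣK = 2·0.35 = 0.7.
ΔP = [f·L/D + ΣK]·(ρV²/2) = [0.0267·38.5/0.024 + 0.7]·(1780·1.73²/2) = [42.83 + 0.7]·2664 = 1.16e+05 Pa.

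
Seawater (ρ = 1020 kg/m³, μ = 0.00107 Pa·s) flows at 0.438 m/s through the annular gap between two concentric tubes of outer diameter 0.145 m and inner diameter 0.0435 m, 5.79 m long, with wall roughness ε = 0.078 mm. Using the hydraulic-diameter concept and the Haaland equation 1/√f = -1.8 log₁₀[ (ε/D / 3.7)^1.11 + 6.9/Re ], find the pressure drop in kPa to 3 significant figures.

ΔP ≈ 0.132 kPa

Hydraulic diameter D_h = 4A/P = D_o - D_i = 0.145 - 0.0435 = 0.1015 m.
Re = ρVD_h/μ = 1020·0.438·0.1015/0.00107 = 4.238e+04.
ε/D_h = 7.8e-05/0.1015 = 0.000768; Haaland gives 1/√f = -1.8 log₁₀[8.17e-05+0.000163] = 6.501, so f = 0.02366.
ΔP = f(L/D_h)(ρV²/2) = 0.02366·5.79/0.1015·97.84 = 132.1 Pa.
ΔP = 0.132 kPa.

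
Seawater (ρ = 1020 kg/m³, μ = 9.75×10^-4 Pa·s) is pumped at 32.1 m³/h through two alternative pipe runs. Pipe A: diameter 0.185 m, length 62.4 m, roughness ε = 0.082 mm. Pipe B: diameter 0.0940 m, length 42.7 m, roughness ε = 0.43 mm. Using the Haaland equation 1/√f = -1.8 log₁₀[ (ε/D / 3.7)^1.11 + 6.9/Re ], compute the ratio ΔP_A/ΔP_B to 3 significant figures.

ΔP_A/ΔP_B ≈ 0.0345

Pipe A: V = Q/A = 0.008917/0.02688 = 0.3317 m/s; Re = 6.42e+04; ε/D = 0.000443; Haaland → f = 0.02117; ΔP_A = f(L/D)(ρV²/2) = 400.7 Pa.
Pipe B: V = Q/A = 0.008917/0.00694 = 1.285 m/s; Re = 1.264e+05; ε/D = 0.00457; Haaland → f = 0.03034; ΔP_B = f(L/D)(ρV²/2) = 1.16e+04 Pa.
ΔP_A/ΔP_B = 400.7/1.16e+04 = 0.0345.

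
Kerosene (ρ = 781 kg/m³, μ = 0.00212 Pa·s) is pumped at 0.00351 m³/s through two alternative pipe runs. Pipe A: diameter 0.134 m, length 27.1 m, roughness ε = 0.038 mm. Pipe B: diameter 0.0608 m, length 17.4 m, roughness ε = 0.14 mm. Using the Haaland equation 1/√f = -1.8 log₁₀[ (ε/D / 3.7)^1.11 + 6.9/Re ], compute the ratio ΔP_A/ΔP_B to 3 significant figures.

Pipe A: V = Q/A = 0.00351/0.0141 = 0.2489 m/s; Re = 1.229e+04; ε/D = 0.000284; Haaland → f = 0.02958; ΔP_A = f(L/D)(ρV²/2) = 144.7 Pa.
Pipe B: V = Q/A = 0.00351/0.002903 = 1.209 m/s; Re = 2.708e+04; ε/D = 0.0023; Haaland → f = 0.02878; ΔP_B = f(L/D)(ρV²/2) = 4701 Pa.
ΔP_A/ΔP_B = 144.7/4701 = 0.0308.

ΔP_A/ΔP_B ≈ 0.0308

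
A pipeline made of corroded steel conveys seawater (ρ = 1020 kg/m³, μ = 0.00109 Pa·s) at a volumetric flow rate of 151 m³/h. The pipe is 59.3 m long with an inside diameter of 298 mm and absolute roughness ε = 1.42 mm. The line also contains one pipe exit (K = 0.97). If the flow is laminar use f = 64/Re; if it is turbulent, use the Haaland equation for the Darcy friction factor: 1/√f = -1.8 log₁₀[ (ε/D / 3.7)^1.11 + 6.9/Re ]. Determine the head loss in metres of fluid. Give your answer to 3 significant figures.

Q = 151 m³/h = 151/3600 = 0.04194 m³/s.
Cross-sectional area A = πD²/4 = π(0.298)²/4 = 0.06975 m²; mean velocity V = Q/A = 0.04194/0.06975 = 0.6014 m/s.
Reynolds number Re = ρVD/μ = 1020 · 0.6014 · 0.298 / 0.00109 = 1.677e+05.
Re > 4000 → turbulent. Relative roughness ε/D = 0.00142/0.298 = 0.00477. Haaland: 1/√f = -1.8 log₁₀[(0.00477/3.7)^1.11 + 6.9/1.677e+05] = -1.8 log₁₀[0.000619 + 4.11e-05] = 5.724, so f = 0.03052.
Total minor-loss coefficient ΣK = 1·0.97 = 0.97.
ΔP = [f·L/D + ΣK]·(ρV²/2) = [0.03052·59.3/0.298 + 0.97]·(1020·0.6014²/2) = [6.073 + 0.97]·184.4 = 1299 Pa.
Head loss h_f = ΔP/(ρg) = 1299/(1020·9.81) = 0.130 m.

h_f ≈ 0.130 m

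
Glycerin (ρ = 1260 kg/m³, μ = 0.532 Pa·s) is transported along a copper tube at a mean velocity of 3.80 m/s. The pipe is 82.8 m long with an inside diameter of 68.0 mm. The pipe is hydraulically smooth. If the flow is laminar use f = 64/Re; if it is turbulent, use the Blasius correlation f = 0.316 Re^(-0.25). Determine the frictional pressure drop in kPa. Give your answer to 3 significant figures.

Reynolds number Re = ρVD/μ = 1260 · 3.8 · 0.068 / 0.532 = 612.
Re < 2300 → laminar flow, so f = 64/Re = 64/612 = 0.1046 (the turbulent correlation is not needed).
Darcy-Weisbach: ΔP = f(L/D)(ρV²/2) = 0.1046·(82.8/0.068)·(1260·3.8²/2) = 0.1046·1218·9097 = 1.158e+06 Pa.
ΔP = 1.158e+06 Pa = 1160 kPa.

ΔP ≈ 1160 kPa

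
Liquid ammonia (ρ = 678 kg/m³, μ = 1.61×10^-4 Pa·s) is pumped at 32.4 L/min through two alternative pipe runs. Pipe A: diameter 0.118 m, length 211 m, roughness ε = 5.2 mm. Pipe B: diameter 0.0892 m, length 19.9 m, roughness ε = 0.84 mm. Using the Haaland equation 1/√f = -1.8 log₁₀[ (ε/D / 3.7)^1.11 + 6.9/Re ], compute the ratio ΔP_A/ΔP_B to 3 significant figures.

ΔP_A/ΔP_B ≈ 4.62

Pipe A: V = Q/A = 0.00054/0.01094 = 0.04938 m/s; Re = 2.454e+04; ε/D = 0.0441; Haaland → f = 0.06871; ΔP_A = f(L/D)(ρV²/2) = 101.6 Pa.
Pipe B: V = Q/A = 0.00054/0.006249 = 0.08641 m/s; Re = 3.246e+04; ε/D = 0.00942; Haaland → f = 0.03896; ΔP_B = f(L/D)(ρV²/2) = 22 Pa.
ΔP_A/ΔP_B = 101.6/22 = 4.62.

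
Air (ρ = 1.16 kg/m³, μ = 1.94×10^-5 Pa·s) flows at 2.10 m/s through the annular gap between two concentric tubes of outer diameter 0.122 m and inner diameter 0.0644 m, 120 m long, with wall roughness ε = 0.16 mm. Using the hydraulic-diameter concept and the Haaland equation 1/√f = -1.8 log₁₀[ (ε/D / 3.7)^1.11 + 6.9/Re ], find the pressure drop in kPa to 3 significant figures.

Hydraulic diameter D_h = 4A/P = D_o - D_i = 0.122 - 0.0644 = 0.0576 m.
Re = ρVD_h/μ = 1.16·2.1·0.0576/1.94e-05 = 7233.
ε/D_h = 0.00016/0.0576 = 0.00278; Haaland gives 1/√f = -1.8 log₁₀[0.00034+0.000954] = 5.198, so f = 0.03701.
ΔP = f(L/D_h)(ρV²/2) = 0.03701·120/0.0576·2.558 = 197.2 Pa.
ΔP = 0.197 kPa.

ΔP ≈ 0.197 kPa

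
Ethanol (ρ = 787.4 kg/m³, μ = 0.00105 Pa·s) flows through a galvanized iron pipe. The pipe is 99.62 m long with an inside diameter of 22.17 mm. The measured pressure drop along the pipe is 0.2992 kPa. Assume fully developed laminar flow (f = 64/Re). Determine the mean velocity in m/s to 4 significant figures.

V ≈ 0.04393 m/s

For laminar flow, f = 64/Re with Re = ρVD/μ, so Darcy-Weisbach reduces to ΔP = 32μLV/D². Solving for V: V = ΔP·D²/(32μL) = 299.2·(0.02217)²/(32·0.00105·99.62) = 0.04393 m/s.
Check: Re = ρVD/μ = 787.4·0.04393·0.02217/0.00105 = 730.4 < 2300, so the laminar assumption holds.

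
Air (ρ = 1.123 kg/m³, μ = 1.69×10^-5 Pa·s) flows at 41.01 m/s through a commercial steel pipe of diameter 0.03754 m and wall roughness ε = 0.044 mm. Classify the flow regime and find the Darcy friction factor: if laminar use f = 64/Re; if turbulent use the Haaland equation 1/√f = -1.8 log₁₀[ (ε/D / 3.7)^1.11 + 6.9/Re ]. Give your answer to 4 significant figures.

Re = ρVD/μ = 1.123·41.01·0.03754/1.69e-05 = 1.023e+05.
Re > 4000 → turbulent. ε/D = 4.4e-05/0.03754 = 0.00117; Haaland: 1/√f = -1.8 log₁₀[0.000131 + 6.74e-05] = 6.666, so f = 0.0225.

f ≈ 0.02250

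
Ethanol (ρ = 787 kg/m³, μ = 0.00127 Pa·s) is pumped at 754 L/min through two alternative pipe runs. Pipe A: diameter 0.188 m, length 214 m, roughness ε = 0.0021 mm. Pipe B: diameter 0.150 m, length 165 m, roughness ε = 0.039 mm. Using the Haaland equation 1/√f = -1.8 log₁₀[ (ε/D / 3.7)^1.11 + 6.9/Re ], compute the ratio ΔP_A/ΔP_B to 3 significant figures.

Pipe A: V = Q/A = 0.01257/0.02776 = 0.4527 m/s; Re = 5.274e+04; ε/D = 1.12e-05; Haaland → f = 0.02049; ΔP_A = f(L/D)(ρV²/2) = 1881 Pa.
Pipe B: V = Q/A = 0.01257/0.01767 = 0.7111 m/s; Re = 6.61e+04; ε/D = 0.00026; Haaland → f = 0.0204; ΔP_B = f(L/D)(ρV²/2) = 4465 Pa.
ΔP_A/ΔP_B = 1881/4465 = 0.421.

ΔP_A/ΔP_B ≈ 0.421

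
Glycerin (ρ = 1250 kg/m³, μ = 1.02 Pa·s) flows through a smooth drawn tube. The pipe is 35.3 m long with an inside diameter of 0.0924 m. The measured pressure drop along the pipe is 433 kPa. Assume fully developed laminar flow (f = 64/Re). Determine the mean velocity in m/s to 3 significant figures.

For laminar flow, f = 64/Re with Re = ρVD/μ, so Darcy-Weisbach reduces to ΔP = 32μLV/D². Solving for V: V = ΔP·D²/(32μL) = 4.33e+05·(0.0924)²/(32·1.02·35.3) = 3.209 m/s.
Check: Re = ρVD/μ = 1250·3.209·0.0924/1.02 = 363.3 < 2300, so the laminar assumption holds.

V ≈ 3.21 m/s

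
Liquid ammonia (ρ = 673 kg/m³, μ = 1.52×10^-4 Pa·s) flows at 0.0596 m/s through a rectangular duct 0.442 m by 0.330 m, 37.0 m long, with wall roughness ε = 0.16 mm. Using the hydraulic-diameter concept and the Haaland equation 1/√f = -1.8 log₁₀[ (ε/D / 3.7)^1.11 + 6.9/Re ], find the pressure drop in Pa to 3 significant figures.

ΔP ≈ 2.31 Pa

Hydraulic diameter D_h = 4A/P = 4·(0.442·0.33)/(2·(0.442+0.33)) = 0.5834/1.544 = 0.3779 m.
Re = ρVD_h/μ = 673·0.0596·0.3779/0.000152 = 9.972e+04.
ε/D_h = 0.00016/0.3779 = 0.000423; Haaland gives 1/√f = -1.8 log₁₀[4.22e-05+6.92e-05] = 7.116, so f = 0.01975.
ΔP = f(L/D_h)(ρV²/2) = 0.01975·37/0.3779·1.195 = 2.311 Pa.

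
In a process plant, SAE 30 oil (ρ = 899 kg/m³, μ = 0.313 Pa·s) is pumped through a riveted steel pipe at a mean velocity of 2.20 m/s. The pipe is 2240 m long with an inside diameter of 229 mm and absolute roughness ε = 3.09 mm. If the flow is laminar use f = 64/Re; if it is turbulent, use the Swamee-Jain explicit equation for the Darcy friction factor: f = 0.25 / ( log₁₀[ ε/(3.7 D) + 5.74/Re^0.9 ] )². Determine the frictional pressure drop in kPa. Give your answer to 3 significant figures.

ΔP ≈ 941 kPa

Reynolds number Re = ρVD/μ = 899 · 2.2 · 0.229 / 0.313 = 1447.
Re < 2300 → laminar flow, so f = 64/Re = 64/1447 = 0.04423 (the turbulent correlation is not needed).
Darcy-Weisbach: ΔP = f(L/D)(ρV²/2) = 0.04423·(2240/0.229)·(899·2.2²/2) = 0.04423·9782·2176 = 9.412e+05 Pa.
ΔP = 9.412e+05 Pa = 941 kPa.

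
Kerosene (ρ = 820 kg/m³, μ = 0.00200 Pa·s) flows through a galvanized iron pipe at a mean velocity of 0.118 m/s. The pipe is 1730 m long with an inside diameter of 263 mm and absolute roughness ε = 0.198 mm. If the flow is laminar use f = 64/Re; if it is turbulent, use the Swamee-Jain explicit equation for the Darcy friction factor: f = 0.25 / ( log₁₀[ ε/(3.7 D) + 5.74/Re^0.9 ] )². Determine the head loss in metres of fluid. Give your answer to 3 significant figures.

h_f ≈ 0.142 m

Reynolds number Re = ρVD/μ = 820 · 0.118 · 0.263 / 0.002 = 1.272e+04.
Re > 4000 → turbulent. Relative roughness ε/D = 0.000198/0.263 = 0.000753. Swamee-Jain: f = 0.25/(log₁₀[0.000753/3.7 + 5.74/1.272e+04^0.9])² = 0.25/(log₁₀[0.000203 + 0.00116])² = 0.25/(-2.865)² = 0.03046.
Darcy-Weisbach: ΔP = f(L/D)(ρV²/2) = 0.03046·(1730/0.263)·(820·0.118²/2) = 0.03046·6578·5.709 = 1144 Pa.
Head loss h_f = ΔP/(ρg) = 1144/(820·9.81) = 0.142 m.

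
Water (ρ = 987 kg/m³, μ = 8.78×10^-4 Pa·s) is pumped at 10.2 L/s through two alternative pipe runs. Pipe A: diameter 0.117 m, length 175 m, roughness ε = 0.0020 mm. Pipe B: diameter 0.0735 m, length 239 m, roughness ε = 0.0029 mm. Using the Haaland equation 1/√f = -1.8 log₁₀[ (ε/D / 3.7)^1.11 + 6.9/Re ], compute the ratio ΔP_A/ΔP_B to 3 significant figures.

Pipe A: V = Q/A = 0.0102/0.01075 = 0.9487 m/s; Re = 1.248e+05; ε/D = 1.71e-05; Haaland → f = 0.0171; ΔP_A = f(L/D)(ρV²/2) = 1.136e+04 Pa.
Pipe B: V = Q/A = 0.0102/0.004243 = 2.404 m/s; Re = 1.986e+05; ε/D = 3.95e-05; Haaland → f = 0.01578; ΔP_B = f(L/D)(ρV²/2) = 1.463e+05 Pa.
ΔP_A/ΔP_B = 1.136e+04/1.463e+05 = 0.0777.

ΔP_A/ΔP_B ≈ 0.0777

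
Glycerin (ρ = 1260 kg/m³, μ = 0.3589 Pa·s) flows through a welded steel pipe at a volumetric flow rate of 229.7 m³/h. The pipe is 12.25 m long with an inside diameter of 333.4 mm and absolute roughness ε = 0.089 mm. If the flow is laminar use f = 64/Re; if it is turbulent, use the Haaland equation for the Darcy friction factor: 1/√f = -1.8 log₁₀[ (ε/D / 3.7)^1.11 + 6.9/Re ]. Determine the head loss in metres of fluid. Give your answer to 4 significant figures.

Q = 229.7 m³/h = 229.7/3600 = 0.06381 m³/s.
Cross-sectional area A = πD²/4 = π(0.3334)²/4 = 0.0873 m²; mean velocity V = Q/A = 0.06381/0.0873 = 0.7309 m/s.
Reynolds number Re = ρVD/μ = 1260 · 0.7309 · 0.3334 / 0.359 = 855.5.
Re < 2300 → laminar flow, so f = 64/Re = 64/855.5 = 0.07481 (the turbulent correlation is not needed).
Darcy-Weisbach: ΔP = f(L/D)(ρV²/2) = 0.07481·(12.25/0.3334)·(1260·0.7309²/2) = 0.07481·36.74·336.5 = 925.1 Pa.
Head loss h_f = ΔP/(ρg) = 925.1/(1260·9.81) = 0.07484 m.

h_f ≈ 0.07484 m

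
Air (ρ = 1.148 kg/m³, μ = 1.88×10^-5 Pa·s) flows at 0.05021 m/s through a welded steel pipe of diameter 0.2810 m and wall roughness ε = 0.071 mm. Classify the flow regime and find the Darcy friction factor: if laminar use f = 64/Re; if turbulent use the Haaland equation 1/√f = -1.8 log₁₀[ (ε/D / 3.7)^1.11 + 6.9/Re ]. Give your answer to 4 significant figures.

f ≈ 0.07428

Re = ρVD/μ = 1.148·0.05021·0.281/1.88e-05 = 861.6.
Re < 2300 → laminar, so f = 64/Re = 0.07428 (roughness is irrelevant in laminar flow).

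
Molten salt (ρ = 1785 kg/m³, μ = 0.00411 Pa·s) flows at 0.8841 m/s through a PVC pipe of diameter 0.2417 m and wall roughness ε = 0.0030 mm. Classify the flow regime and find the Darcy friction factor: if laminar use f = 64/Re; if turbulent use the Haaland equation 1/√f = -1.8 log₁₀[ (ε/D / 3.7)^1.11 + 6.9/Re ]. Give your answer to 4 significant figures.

f ≈ 0.01815

Re = ρVD/μ = 1785·0.8841·0.2417/0.00411 = 9.281e+04.
Re > 4000 → turbulent. ε/D = 3e-06/0.2417 = 1.24e-05; Haaland: 1/√f = -1.8 log₁₀[8.38e-07 + 7.43e-05] = 7.423, so f = 0.01815.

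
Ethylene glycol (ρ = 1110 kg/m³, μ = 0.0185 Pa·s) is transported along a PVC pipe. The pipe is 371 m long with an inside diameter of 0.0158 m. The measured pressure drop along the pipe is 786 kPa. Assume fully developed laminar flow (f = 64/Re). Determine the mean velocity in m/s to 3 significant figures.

V ≈ 0.893 m/s

For laminar flow, f = 64/Re with Re = ρVD/μ, so Darcy-Weisbach reduces to ΔP = 32μLV/D². Solving for V: V = ΔP·D²/(32μL) = 7.86e+05·(0.0158)²/(32·0.0185·371) = 0.8934 m/s.
Check: Re = ρVD/μ = 1110·0.8934·0.0158/0.0185 = 846.9 < 2300, so the laminar assumption holds.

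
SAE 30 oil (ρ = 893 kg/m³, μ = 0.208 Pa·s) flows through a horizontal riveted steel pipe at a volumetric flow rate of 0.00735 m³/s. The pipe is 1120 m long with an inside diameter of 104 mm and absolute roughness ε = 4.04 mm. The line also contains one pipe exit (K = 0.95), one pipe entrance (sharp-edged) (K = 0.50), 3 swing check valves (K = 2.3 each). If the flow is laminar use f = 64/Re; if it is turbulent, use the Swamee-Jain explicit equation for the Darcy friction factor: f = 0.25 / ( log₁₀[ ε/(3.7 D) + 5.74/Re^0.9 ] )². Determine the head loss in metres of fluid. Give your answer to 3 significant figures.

Cross-sectional area A = πD²/4 = π(0.104)²/4 = 0.008495 m²; mean velocity V = Q/A = 0.00735/0.008495 = 0.8652 m/s.
Reynolds number Re = ρVD/μ = 893 · 0.8652 · 0.104 / 0.208 = 386.3.
Re < 2300 → laminar flow, so f = 64/Re = 64/386.3 = 0.1657 (the turbulent correlation is not needed).
Total minor-loss coefficient ΣK = 1·0.95 + 1·0.5 + 3·2.3 = 8.35.
ΔP = [f·L/D + ΣK]·(ρV²/2) = [0.1657·1120/0.104 + 8.35]·(893·0.8652²/2) = [1784 + 8.35]·334.3 = 5.991e+05 Pa.
Head loss h_f = ΔP/(ρg) = 5.991e+05/(893·9.81) = 68.4 m.

h_f ≈ 68.4 m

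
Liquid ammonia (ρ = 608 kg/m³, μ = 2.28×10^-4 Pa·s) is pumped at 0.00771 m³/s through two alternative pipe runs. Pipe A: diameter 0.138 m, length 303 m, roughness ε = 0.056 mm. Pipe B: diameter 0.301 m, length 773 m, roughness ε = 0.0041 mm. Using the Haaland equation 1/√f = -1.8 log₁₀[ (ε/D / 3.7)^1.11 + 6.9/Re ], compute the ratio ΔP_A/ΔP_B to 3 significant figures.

ΔP_A/ΔP_B ≈ 19.2

Pipe A: V = Q/A = 0.00771/0.01496 = 0.5155 m/s; Re = 1.897e+05; ε/D = 0.000406; Haaland → f = 0.01822; ΔP_A = f(L/D)(ρV²/2) = 3231 Pa.
Pipe B: V = Q/A = 0.00771/0.07116 = 0.1084 m/s; Re = 8.697e+04; ε/D = 1.36e-05; Haaland → f = 0.0184; ΔP_B = f(L/D)(ρV²/2) = 168.7 Pa.
ΔP_A/ΔP_B = 3231/168.7 = 19.2.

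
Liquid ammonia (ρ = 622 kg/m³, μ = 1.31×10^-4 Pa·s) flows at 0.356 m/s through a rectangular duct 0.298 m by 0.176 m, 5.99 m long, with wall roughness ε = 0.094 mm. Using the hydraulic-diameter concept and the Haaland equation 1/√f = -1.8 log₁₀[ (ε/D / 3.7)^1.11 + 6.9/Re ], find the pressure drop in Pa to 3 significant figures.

ΔP ≈ 18.5 Pa

Hydraulic diameter D_h = 4A/P = 4·(0.298·0.176)/(2·(0.298+0.176)) = 0.2098/0.948 = 0.2213 m.
Re = ρVD_h/μ = 622·0.356·0.2213/0.000131 = 3.741e+05.
ε/D_h = 9.4e-05/0.2213 = 0.000425; Haaland gives 1/√f = -1.8 log₁₀[4.23e-05+1.84e-05] = 7.589, so f = 0.01736.
ΔP = f(L/D_h)(ρV²/2) = 0.01736·5.99/0.2213·39.41 = 18.52 Pa.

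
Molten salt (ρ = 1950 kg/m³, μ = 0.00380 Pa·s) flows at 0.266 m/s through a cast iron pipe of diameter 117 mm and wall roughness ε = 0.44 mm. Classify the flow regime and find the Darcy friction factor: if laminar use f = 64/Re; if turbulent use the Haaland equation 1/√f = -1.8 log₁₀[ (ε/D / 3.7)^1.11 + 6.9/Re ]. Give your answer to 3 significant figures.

Re = ρVD/μ = 1950·0.266·0.117/0.0038 = 1.597e+04.
Re > 4000 → turbulent. ε/D = 0.00044/0.117 = 0.00376; Haaland: 1/√f = -1.8 log₁₀[0.000476 + 0.000432] = 5.475, so f = 0.03336.

f ≈ 0.0334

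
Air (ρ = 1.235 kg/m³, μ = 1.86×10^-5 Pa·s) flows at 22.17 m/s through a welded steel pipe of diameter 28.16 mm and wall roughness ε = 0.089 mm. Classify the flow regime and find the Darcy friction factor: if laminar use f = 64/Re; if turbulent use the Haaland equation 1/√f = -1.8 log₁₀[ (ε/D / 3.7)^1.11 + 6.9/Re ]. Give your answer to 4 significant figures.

Re = ρVD/μ = 1.235·22.17·0.02816/1.86e-05 = 4.145e+04.
Re > 4000 → turbulent. ε/D = 8.9e-05/0.02816 = 0.00316; Haaland: 1/√f = -1.8 log₁₀[0.000393 + 0.000166] = 5.854, so f = 0.02918.

f ≈ 0.02918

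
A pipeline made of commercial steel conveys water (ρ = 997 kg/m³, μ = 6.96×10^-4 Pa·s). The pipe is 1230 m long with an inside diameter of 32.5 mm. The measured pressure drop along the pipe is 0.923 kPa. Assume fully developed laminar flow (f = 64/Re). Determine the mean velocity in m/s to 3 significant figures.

For laminar flow, f = 64/Re with Re = ρVD/μ, so Darcy-Weisbach reduces to ΔP = 32μLV/D². Solving for V: V = ΔP·D²/(32μL) = 923·(0.0325)²/(32·0.000696·1230) = 0.03559 m/s.
Check: Re = ρVD/μ = 997·0.03559·0.0325/0.000696 = 1657 < 2300, so the laminar assumption holds.

V ≈ 0.0356 m/s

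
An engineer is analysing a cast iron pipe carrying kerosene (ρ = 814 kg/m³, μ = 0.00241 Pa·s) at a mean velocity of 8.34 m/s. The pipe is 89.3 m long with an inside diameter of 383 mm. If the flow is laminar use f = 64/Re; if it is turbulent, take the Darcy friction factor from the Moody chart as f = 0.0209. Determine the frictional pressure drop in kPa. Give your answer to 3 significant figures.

Reynolds number Re = ρVD/μ = 814 · 8.34 · 0.383 / 0.00241 = 1.079e+06.
Re > 4000 → turbulent; use the Moody-chart value f = 0.0209.
Darcy-Weisbach: ΔP = f(L/D)(ρV²/2) = 0.0209·(89.3/0.383)·(814·8.34²/2) = 0.0209·233.2·2.831e+04 = 1.38e+05 Pa.
ΔP = 1.38e+05 Pa = 138 kPa.

ΔP ≈ 138 kPa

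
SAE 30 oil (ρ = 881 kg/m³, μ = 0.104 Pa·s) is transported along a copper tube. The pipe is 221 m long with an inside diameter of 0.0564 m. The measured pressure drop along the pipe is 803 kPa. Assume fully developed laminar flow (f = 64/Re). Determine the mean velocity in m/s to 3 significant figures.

V ≈ 3.47 m/s

For laminar flow, f = 64/Re with Re = ρVD/μ, so Darcy-Weisbach reduces to ΔP = 32μLV/D². Solving for V: V = ΔP·D²/(32μL) = 8.03e+05·(0.0564)²/(32·0.104·221) = 3.473 m/s.
Check: Re = ρVD/μ = 881·3.473·0.0564/0.104 = 1659 < 2300, so the laminar assumption holds.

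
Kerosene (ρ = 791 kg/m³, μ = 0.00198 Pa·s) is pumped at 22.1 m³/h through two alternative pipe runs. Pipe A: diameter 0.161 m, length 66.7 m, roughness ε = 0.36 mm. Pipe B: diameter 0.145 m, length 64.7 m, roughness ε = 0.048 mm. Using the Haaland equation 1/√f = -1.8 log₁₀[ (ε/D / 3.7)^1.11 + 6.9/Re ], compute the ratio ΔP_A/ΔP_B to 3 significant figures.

Pipe A: V = Q/A = 0.006139/0.02036 = 0.3015 m/s; Re = 1.939e+04; ε/D = 0.00224; Haaland → f = 0.03004; ΔP_A = f(L/D)(ρV²/2) = 447.5 Pa.
Pipe B: V = Q/A = 0.006139/0.01651 = 0.3718 m/s; Re = 2.153e+04; ε/D = 0.000331; Haaland → f = 0.02589; ΔP_B = f(L/D)(ρV²/2) = 631.4 Pa.
ΔP_A/ΔP_B = 447.5/631.4 = 0.709.

ΔP_A/ΔP_B ≈ 0.709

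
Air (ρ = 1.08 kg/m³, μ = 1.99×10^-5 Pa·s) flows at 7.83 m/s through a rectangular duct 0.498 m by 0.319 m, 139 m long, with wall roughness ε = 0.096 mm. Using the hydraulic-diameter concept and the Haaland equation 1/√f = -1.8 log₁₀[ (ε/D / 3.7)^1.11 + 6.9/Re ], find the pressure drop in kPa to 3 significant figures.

ΔP ≈ 0.208 kPa

Hydraulic diameter D_h = 4A/P = 4·(0.498·0.319)/(2·(0.498+0.319)) = 0.6354/1.634 = 0.3889 m.
Re = ρVD_h/μ = 1.08·7.83·0.3889/1.99e-05 = 1.653e+05.
ε/D_h = 9.6e-05/0.3889 = 0.000247; Haaland gives 1/√f = -1.8 log₁₀[2.32e-05+4.18e-05] = 7.538, so f = 0.0176.
ΔP = f(L/D_h)(ρV²/2) = 0.0176·139/0.3889·33.11 = 208.3 Pa.
ΔP = 0.208 kPa.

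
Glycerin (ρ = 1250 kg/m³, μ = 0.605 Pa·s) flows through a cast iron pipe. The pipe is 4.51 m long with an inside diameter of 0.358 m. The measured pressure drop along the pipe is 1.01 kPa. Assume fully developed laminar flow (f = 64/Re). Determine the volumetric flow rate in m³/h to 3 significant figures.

Q ≈ 537 m³/h

For laminar flow, f = 64/Re with Re = ρVD/μ, so Darcy-Weisbach reduces to ΔP = 32μLV/D². Solving for V: V = ΔP·D²/(32μL) = 1010·(0.358)²/(32·0.605·4.51) = 1.483 m/s.
Check: Re = ρVD/μ = 1250·1.483·0.358/0.605 = 1097 < 2300, so the laminar assumption holds.
Q = V·A = 1.483·(π/4·0.358²) = 0.1492 m³/s = 537 m³/h.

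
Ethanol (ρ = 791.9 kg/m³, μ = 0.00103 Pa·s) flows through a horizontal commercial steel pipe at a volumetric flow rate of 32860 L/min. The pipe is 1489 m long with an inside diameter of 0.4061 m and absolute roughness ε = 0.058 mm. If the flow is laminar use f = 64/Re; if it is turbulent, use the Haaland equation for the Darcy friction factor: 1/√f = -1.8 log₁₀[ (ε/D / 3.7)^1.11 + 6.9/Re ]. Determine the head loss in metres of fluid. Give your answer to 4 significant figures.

Q = 32860 L/min = 32860/60000 = 0.5477 m³/s.
Cross-sectional area A = πD²/4 = π(0.4061)²/4 = 0.1295 m²; mean velocity V = Q/A = 0.5477/0.1295 = 4.228 m/s.
Reynolds number Re = ρVD/μ = 791.9 · 4.228 · 0.4061 / 0.00103 = 1.32e+06.
Re > 4000 → turbulent. Relative roughness ε/D = 5.8e-05/0.4061 = 0.000143. Haaland: 1/√f = -1.8 log₁₀[(0.000143/3.7)^1.11 + 6.9/1.32e+06] = -1.8 log₁₀[1.26e-05 + 5.23e-06] = 8.547, so f = 0.01369.
Darcy-Weisbach: ΔP = f(L/D)(ρV²/2) = 0.01369·(1489/0.4061)·(791.9·4.228²/2) = 0.01369·3667·7079 = 3.553e+05 Pa.
Head loss h_f = ΔP/(ρg) = 3.553e+05/(791.9·9.81) = 45.73 m.

h_f ≈ 45.73 m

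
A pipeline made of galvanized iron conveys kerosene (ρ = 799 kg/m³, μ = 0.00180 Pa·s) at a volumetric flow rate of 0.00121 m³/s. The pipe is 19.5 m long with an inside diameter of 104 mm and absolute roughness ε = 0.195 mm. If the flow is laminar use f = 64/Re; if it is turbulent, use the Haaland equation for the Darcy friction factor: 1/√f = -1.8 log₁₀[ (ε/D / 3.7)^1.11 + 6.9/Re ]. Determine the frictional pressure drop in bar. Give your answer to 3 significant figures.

Cross-sectional area A = πD²/4 = π(0.104)²/4 = 0.008495 m²; mean velocity V = Q/A = 0.00121/0.008495 = 0.1424 m/s.
Reynolds number Re = ρVD/μ = 799 · 0.1424 · 0.104 / 0.0018 = 6576.
Re > 4000 → turbulent. Relative roughness ε/D = 0.000195/0.104 = 0.00188. Haaland: 1/√f = -1.8 log₁₀[(0.00188/3.7)^1.11 + 6.9/6576] = -1.8 log₁₀[0.00022 + 0.00105] = 5.214, so f = 0.03679.
Darcy-Weisbach: ΔP = f(L/D)(ρV²/2) = 0.03679·(19.5/0.104)·(799·0.1424²/2) = 0.03679·187.5·8.105 = 55.91 Pa.
ΔP = 55.91 Pa = 5.59×10^-4 bar.

ΔP ≈ 5.59×10^-4 bar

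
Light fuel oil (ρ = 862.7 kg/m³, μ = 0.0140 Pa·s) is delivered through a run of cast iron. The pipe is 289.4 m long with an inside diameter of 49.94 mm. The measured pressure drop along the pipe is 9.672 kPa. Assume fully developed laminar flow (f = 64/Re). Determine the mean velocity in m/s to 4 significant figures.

For laminar flow, f = 64/Re with Re = ρVD/μ, so Darcy-Weisbach reduces to ΔP = 32μLV/D². Solving for V: V = ΔP·D²/(32μL) = 9672·(0.04994)²/(32·0.014·289.4) = 0.1861 m/s.
Check: Re = ρVD/μ = 862.7·0.1861·0.04994/0.014 = 572.6 < 2300, so the laminar assumption holds.

V ≈ 0.1861 m/s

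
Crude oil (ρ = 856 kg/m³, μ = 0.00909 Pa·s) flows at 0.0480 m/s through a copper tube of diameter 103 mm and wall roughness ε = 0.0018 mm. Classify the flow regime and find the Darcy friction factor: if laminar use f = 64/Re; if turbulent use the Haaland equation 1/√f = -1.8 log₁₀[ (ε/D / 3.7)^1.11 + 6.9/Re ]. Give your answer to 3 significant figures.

f ≈ 0.137

Re = ρVD/μ = 856·0.048·0.103/0.00909 = 465.6.
Re < 2300 → laminar, so f = 64/Re = 0.1375 (roughness is irrelevant in laminar flow).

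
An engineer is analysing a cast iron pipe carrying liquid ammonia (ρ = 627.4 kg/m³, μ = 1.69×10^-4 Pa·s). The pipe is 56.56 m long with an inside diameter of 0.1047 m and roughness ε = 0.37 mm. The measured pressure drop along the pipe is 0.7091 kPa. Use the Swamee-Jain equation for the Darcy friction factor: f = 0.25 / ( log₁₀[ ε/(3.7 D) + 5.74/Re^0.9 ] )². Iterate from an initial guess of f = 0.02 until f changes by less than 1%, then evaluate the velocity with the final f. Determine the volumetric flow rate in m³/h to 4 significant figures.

Rearranging Darcy-Weisbach: V = √(2·ΔP·D/(f·L·ρ)). With ε/D = 0.00037/0.1047 = 0.00353, iterate starting from f = 0.02:
  f = 0.02 → V = √(2·709.1·0.1047/(0.02·56.56·627.4)) = 0.4574 m/s; Re = ρVD/μ = 1.778e+05; f → 0.02828
  f = 0.02828 → V = 0.3847 m/s; Re = 1.495e+05; f → 0.02842
Converged (Δf/f < 1%). With the final f = 0.02842: V = √(2·709.1·0.1047/(0.02842·56.56·627.4)) = 0.3837 m/s.
Q = V·A = 0.3837·(π/4·0.1047²) = 0.003304 m³/s = 11.89 m³/h.

Q ≈ 11.89 m³/h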